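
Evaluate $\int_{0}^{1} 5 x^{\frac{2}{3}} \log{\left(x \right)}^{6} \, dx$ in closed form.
$\frac{314928}{3125}$

Begin with the known integral
$$J(a) = \int_{0}^{1} 5 x^{a} \, dx = \frac{5}{a + 1}.$$

Differentiating under the integral sign brings down a factor of $\ln x$:
$$\frac{dJ}{da} = \int_{0}^{1} 5 x^{a} \log{\left(x \right)} \, dx = - \frac{5}{\left(a + 1\right)^{2}}.$$

Repeating $6$ times in total — each differentiation brings down another $\ln x$ — gives
$$\frac{d^{6}J}{da^{6}} = \int_{0}^{1} 5 x^{a} \log{\left(x \right)}^{6} \, dx = \frac{3600}{\left(a + 1\right)^{7}},$$
and the integrand here is exactly the target integrand, so $I = \frac{3600}{\left(a + 1\right)^{7}}$.

Setting $a = \frac{2}{3}$:
$$I = \frac{314928}{3125}.$$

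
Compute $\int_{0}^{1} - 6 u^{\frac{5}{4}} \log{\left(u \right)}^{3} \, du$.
$\frac{1024}{729}$

Begin with the known integral
$$J(a) = \int_{0}^{1} - 6 u^{a} \, du = - \frac{6}{a + 1}.$$

Differentiating under the integral sign brings down a factor of $\ln u$:
$$\frac{dJ}{da} = \int_{0}^{1} - 6 u^{a} \log{\left(u \right)} \, du = \frac{6}{\left(a + 1\right)^{2}}.$$

Repeating $3$ times in total — each differentiation brings down another $\ln u$ — gives
$$\frac{d^{3}J}{da^{3}} = \int_{0}^{1} - 6 u^{a} \log{\left(u \right)}^{3} \, du = \frac{36}{\left(a + 1\right)^{4}},$$
and the integrand here is exactly the target integrand, so $I = \frac{36}{\left(a + 1\right)^{4}}$.

Setting $a = \frac{5}{4}$:
$$I = \frac{1024}{729}.$$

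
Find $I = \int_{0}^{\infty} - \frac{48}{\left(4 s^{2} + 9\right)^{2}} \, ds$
$- \frac{2 \pi}{9}$

Begin with the known result
$$J(a) = \int_{0}^{\infty} - \frac{3}{a^{2} + s^{2}} \, ds = - \frac{3 \pi}{2 a}.$$

Differentiating under the integral sign with respect to $a$,
$$\frac{dJ}{da} = \int_{0}^{\infty} \frac{6 a}{\left(a^{2} + s^{2}\right)^{2}} \, ds = \frac{3 \pi}{2 a^{2}},$$
so $\int_{0}^{\infty} - \frac{3}{\left(a^{2} + s^{2}\right)^{2}} \, ds = - \frac{3 \pi}{4 a^{3}}$.

Setting $a = \frac{3}{2}$:
$$I = - \frac{2 \pi}{9}.$$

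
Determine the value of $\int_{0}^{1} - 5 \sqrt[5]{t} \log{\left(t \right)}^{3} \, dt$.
$\frac{3125}{216}$

Consider the simpler parametrised integral
$$J(a) = \int_{0}^{1} - 5 t^{a} \, dt = - \frac{5}{a + 1}.$$

Differentiating under the integral sign brings down a factor of $\ln t$:
$$\frac{dJ}{da} = \int_{0}^{1} - 5 t^{a} \log{\left(t \right)} \, dt = \frac{5}{\left(a + 1\right)^{2}}.$$

Repeating $3$ times in total — each differentiation brings down another $\ln t$ — gives
$$\frac{d^{3}J}{da^{3}} = \int_{0}^{1} - 5 t^{a} \log{\left(t \right)}^{3} \, dt = \frac{30}{\left(a + 1\right)^{4}},$$
and the integrand here is exactly the target integrand, so $I = \frac{30}{\left(a + 1\right)^{4}}$.

Setting $a = \frac{1}{5}$:
$$I = \frac{3125}{216}.$$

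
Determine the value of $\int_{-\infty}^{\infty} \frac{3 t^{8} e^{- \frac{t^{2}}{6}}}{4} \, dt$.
$\frac{25515 \sqrt{6} \sqrt{\pi}}{4}$

Start from the elementary integral
$$J(a) = \int_{-\infty}^{\infty} \frac{3 e^{- a t^{2}}}{4} \, dt = \frac{3 \sqrt{\pi}}{4 \sqrt{a}}.$$

Differentiating under the integral sign brings down a factor of $(-t^2)$:
$$\frac{dJ}{da} = \int_{-\infty}^{\infty} - \frac{3 t^{2} e^{- a t^{2}}}{4} \, dt = - \frac{3 \sqrt{\pi}}{8 a^{\frac{3}{2}}}.$$

Repeating $4$ times in total — each differentiation brings down another $(-t^2)$ — gives
$$\frac{d^{4}J}{da^{4}} = \int_{-\infty}^{\infty} \frac{3 t^{8} e^{- a t^{2}}}{4} \, dt = \frac{315 \sqrt{\pi}}{64 a^{\frac{9}{2}}},$$
and the integrand here is exactly the target integrand, so $I = \frac{315 \sqrt{\pi}}{64 a^{\frac{9}{2}}}$.

Setting $a = \frac{1}{6}$:
$$I = \frac{25515 \sqrt{6} \sqrt{\pi}}{4}.$$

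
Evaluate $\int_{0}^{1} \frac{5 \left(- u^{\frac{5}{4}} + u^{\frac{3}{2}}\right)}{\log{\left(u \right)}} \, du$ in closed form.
$\log{\left(\frac{100000}{59049} \right)}$

Consider the one-parameter family: let $I(a) = \int_{0}^{1} \frac{5 \left(- u^{\frac{5}{4}} + u^{a}\right)}{\log{\left(u \right)}} \, du$.

Since $\dfrac{\partial}{\partial a}\,u^{a} = u^{a} \ln u$, the $\ln u$ in the denominator cancels and
$$\frac{dI}{da} = \int_{0}^{1} 5 u^{a} \, du = 5 \left[\frac{u^{a+1}}{a+1}\right]_0^1 = \frac{5}{a + 1}.$$

Integrating with respect to $a$ gives $I(a) = \log{\left(\frac{1024 \left(a + 1\right)^{5}}{59049} \right)} + C$.

At $a = \frac{5}{4}$ the integrand is identically $0$, so $I(\frac{5}{4}) = 0$. The closed form gives $0$, hence $C = 0$.

Setting $a = \frac{3}{2}$:
$$I = \log{\left(\frac{100000}{59049} \right)}.$$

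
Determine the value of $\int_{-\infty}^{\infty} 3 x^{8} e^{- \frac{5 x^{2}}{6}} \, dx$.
$\frac{5103 \sqrt{30} \sqrt{\pi}}{625}$

Begin with the known integral
$$J(a) = \int_{-\infty}^{\infty} 3 e^{- a x^{2}} \, dx = \frac{3 \sqrt{\pi}}{\sqrt{a}}.$$

Differentiating under the integral sign brings down a factor of $(-x^2)$:
$$\frac{dJ}{da} = \int_{-\infty}^{\infty} - 3 x^{2} e^{- a x^{2}} \, dx = - \frac{3 \sqrt{\pi}}{2 a^{\frac{3}{2}}}.$$

Repeating $4$ times in total — each differentiation brings down another $(-x^2)$ — gives
$$\frac{d^{4}J}{da^{4}} = \int_{-\infty}^{\infty} 3 x^{8} e^{- a x^{2}} \, dx = \frac{315 \sqrt{\pi}}{16 a^{\frac{9}{2}}},$$
and the integrand here is exactly the target integrand, so $I = \frac{315 \sqrt{\pi}}{16 a^{\frac{9}{2}}}$.

Setting $a = \frac{5}{6}$:
$$I = \frac{5103 \sqrt{30} \sqrt{\pi}}{625}.$$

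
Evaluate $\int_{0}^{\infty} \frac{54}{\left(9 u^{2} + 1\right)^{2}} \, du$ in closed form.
$\frac{9 \pi}{2}$

Recall the elementary integral
$$J(a) = \int_{0}^{\infty} \frac{2}{3 \left(a^{2} + u^{2}\right)} \, du = \frac{\pi}{3 a}.$$

Differentiating under the integral sign with respect to $a$,
$$\frac{dJ}{da} = \int_{0}^{\infty} - \frac{4 a}{3 \left(a^{2} + u^{2}\right)^{2}} \, du = - \frac{\pi}{3 a^{2}},$$
so $\int_{0}^{\infty} \frac{2}{3 \left(a^{2} + u^{2}\right)^{2}} \, du = \frac{\pi}{6 a^{3}}$.

Setting $a = \frac{1}{3}$:
$$I = \frac{9 \pi}{2}.$$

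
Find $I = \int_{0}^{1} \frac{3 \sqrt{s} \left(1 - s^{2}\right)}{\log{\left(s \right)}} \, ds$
$\log{\left(\frac{27}{343} \right)}$

Introduce a parameter $a$ in the exponent: let $I(a) = \int_{0}^{1} \frac{3 \left(- s^{\frac{5}{2}} + s^{a}\right)}{\log{\left(s \right)}} \, ds$.

Since $\dfrac{\partial}{\partial a}\,s^{a} = s^{a} \ln s$, the $\ln s$ in the denominator cancels and
$$\frac{dI}{da} = \int_{0}^{1} 3 s^{a} \, ds = 3 \left[\frac{s^{a+1}}{a+1}\right]_0^1 = \frac{3}{a + 1}.$$

Integrating with respect to $a$ gives $I(a) = \log{\left(\frac{8 \left(a + 1\right)^{3}}{343} \right)} + C$.

At $a = \frac{5}{2}$ the integrand is identically $0$, so $I(\frac{5}{2}) = 0$. The closed form gives $0$, hence $C = 0$.

Setting $a = \frac{1}{2}$:
$$I = \log{\left(\frac{27}{343} \right)}.$$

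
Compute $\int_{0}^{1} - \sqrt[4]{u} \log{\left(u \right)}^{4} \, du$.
$- \frac{24576}{3125}$

Start from the elementary integral
$$J(a) = \int_{0}^{1} - u^{a} \, du = - \frac{1}{a + 1}.$$

Differentiating under the integral sign brings down a factor of $\ln u$:
$$\frac{dJ}{da} = \int_{0}^{1} - u^{a} \log{\left(u \right)} \, du = \frac{1}{\left(a + 1\right)^{2}}.$$

Repeating $4$ times in total — each differentiation brings down another $\ln u$ — gives
$$\frac{d^{4}J}{da^{4}} = \int_{0}^{1} - u^{a} \log{\left(u \right)}^{4} \, du = - \frac{24}{\left(a + 1\right)^{5}},$$
and the integrand here is exactly the target integrand, so $I = - \frac{24}{\left(a + 1\right)^{5}}$.

Setting $a = \frac{1}{4}$:
$$I = - \frac{24576}{3125}.$$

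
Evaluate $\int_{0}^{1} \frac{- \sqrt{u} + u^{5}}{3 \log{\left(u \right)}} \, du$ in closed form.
$\log{\left(2^{\frac{2}{3}} \right)}$

Replace the exponent $5$ by a parameter $a$: let $I(a) = \int_{0}^{1} \frac{- \sqrt{u} + u^{a}}{3 \log{\left(u \right)}} \, du$.

Since $\dfrac{\partial}{\partial a}\,u^{a} = u^{a} \ln u$, the $\ln u$ in the denominator cancels and
$$\frac{dI}{da} = \int_{0}^{1} \frac{1}{3} u^{a} \, du = \frac{1}{3} \left[\frac{u^{a+1}}{a+1}\right]_0^1 = \frac{1}{3 \left(a + 1\right)}.$$

Integrating with respect to $a$ gives $I(a) = \frac{\log{\left(a + 1 \right)}}{3} - \frac{\log{\left(3 \right)}}{3} + \frac{\log{\left(2 \right)}}{3} + C$.

At $a = \frac{1}{2}$ the integrand is identically $0$, so $I(\frac{1}{2}) = 0$. The closed form gives $0$, hence $C = 0$.

Setting $a = 5$:
$$I = \log{\left(2^{\frac{2}{3}} \right)}.$$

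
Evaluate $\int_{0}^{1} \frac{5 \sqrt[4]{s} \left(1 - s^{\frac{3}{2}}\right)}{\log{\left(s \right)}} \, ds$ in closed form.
$- \log{\left(\frac{161051}{3125} \right)}$

Consider the one-parameter family: let $I(a) = \int_{0}^{1} \frac{5 \left(\sqrt[4]{s} - s^{a}\right)}{\log{\left(s \right)}} \, ds$.

Since $\dfrac{\partial}{\partial a}\,s^{a} = s^{a} \ln s$, the $\ln s$ in the denominator cancels and
$$\frac{dI}{da} = \int_{0}^{1} -5 s^{a} \, ds = -5 \left[\frac{s^{a+1}}{a+1}\right]_0^1 = - \frac{5}{a + 1}.$$

Integrating with respect to $a$ gives $I(a) = - \log{\left(\frac{1024 \left(a + 1\right)^{5}}{3125} \right)} + C$.

At $a = \frac{1}{4}$ the integrand is identically $0$, so $I(\frac{1}{4}) = 0$. The closed form gives $0$, hence $C = 0$.

Setting $a = \frac{7}{4}$:
$$I = - \log{\left(\frac{161051}{3125} \right)}.$$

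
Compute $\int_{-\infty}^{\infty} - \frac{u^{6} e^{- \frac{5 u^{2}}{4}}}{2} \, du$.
$- \frac{24 \sqrt{5} \sqrt{\pi}}{125}$

Consider the simpler parametrised integral
$$J(a) = \int_{-\infty}^{\infty} - \frac{e^{- a u^{2}}}{2} \, du = - \frac{\sqrt{\pi}}{2 \sqrt{a}}.$$

Differentiating under the integral sign brings down a factor of $(-u^2)$:
$$\frac{dJ}{da} = \int_{-\infty}^{\infty} \frac{u^{2} e^{- a u^{2}}}{2} \, du = \frac{\sqrt{\pi}}{4 a^{\frac{3}{2}}}.$$

Repeating $3$ times in total — each differentiation brings down another $(-u^2)$ — gives
$$\frac{d^{3}J}{da^{3}} = \int_{-\infty}^{\infty} \frac{u^{6} e^{- a u^{2}}}{2} \, du = \frac{15 \sqrt{\pi}}{16 a^{\frac{7}{2}}},$$
and the integrand here is $(-1)^{3}$ times the target integrand, so $I = (-1)^{3}\,\frac{d^{3}J}{da^{3}} = - \frac{15 \sqrt{\pi}}{16 a^{\frac{7}{2}}}$.

Setting $a = \frac{5}{4}$:
$$I = - \frac{24 \sqrt{5} \sqrt{\pi}}{125}.$$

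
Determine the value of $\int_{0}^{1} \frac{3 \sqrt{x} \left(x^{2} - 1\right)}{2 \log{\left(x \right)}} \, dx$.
$\log{\left(\frac{7 \sqrt{21}}{9} \right)}$

Consider the one-parameter family: let $I(a) = \int_{0}^{1} \frac{3 \left(- \sqrt{x} + x^{a}\right)}{2 \log{\left(x \right)}} \, dx$.

Since $\dfrac{\partial}{\partial a}\,x^{a} = x^{a} \ln x$, the $\ln x$ in the denominator cancels and
$$\frac{dI}{da} = \int_{0}^{1} \frac{3}{2} x^{a} \, dx = \frac{3}{2} \left[\frac{x^{a+1}}{a+1}\right]_0^1 = \frac{3}{2 \left(a + 1\right)}.$$

Integrating with respect to $a$ gives $I(a) = \log{\left(\frac{2 \sqrt{6} \left(a + 1\right)^{\frac{3}{2}}}{9} \right)} + C$.

At $a = \frac{1}{2}$ the integrand is identically $0$, so $I(\frac{1}{2}) = 0$. The closed form gives $0$, hence $C = 0$.

Setting $a = \frac{5}{2}$:
$$I = \log{\left(\frac{7 \sqrt{21}}{9} \right)}.$$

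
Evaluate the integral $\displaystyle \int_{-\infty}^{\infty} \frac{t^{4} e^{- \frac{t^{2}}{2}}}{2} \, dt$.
$\frac{3 \sqrt{2} \sqrt{\pi}}{2}$

Consider the simpler parametrised integral
$$J(a) = \int_{-\infty}^{\infty} \frac{e^{- a t^{2}}}{2} \, dt = \frac{\sqrt{\pi}}{2 \sqrt{a}}.$$

Differentiating under the integral sign brings down a factor of $(-t^2)$:
$$\frac{dJ}{da} = \int_{-\infty}^{\infty} - \frac{t^{2} e^{- a t^{2}}}{2} \, dt = - \frac{\sqrt{\pi}}{4 a^{\frac{3}{2}}}.$$

Repeating twice in total — each differentiation brings down another $(-t^2)$ — gives
$$\frac{d^{2}J}{da^{2}} = \int_{-\infty}^{\infty} \frac{t^{4} e^{- a t^{2}}}{2} \, dt = \frac{3 \sqrt{\pi}}{8 a^{\frac{5}{2}}},$$
and the integrand here is exactly the target integrand, so $I = \frac{3 \sqrt{\pi}}{8 a^{\frac{5}{2}}}$.

Setting $a = \frac{1}{2}$:
$$I = \frac{3 \sqrt{2} \sqrt{\pi}}{2}.$$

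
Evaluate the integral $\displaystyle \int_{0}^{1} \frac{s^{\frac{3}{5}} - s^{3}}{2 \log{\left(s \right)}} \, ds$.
$- \frac{\log{\left(10 \right)}}{2} + \log{\left(2 \right)}$

Replace the exponent $3$ by a parameter $a$: let $I(a) = \int_{0}^{1} \frac{s^{\frac{3}{5}} - s^{a}}{2 \log{\left(s \right)}} \, ds$.

Since $\dfrac{\partial}{\partial a}\,s^{a} = s^{a} \ln s$, the $\ln s$ in the denominator cancels and
$$\frac{dI}{da} = \int_{0}^{1} - \frac{1}{2} s^{a} \, ds = - \frac{1}{2} \left[\frac{s^{a+1}}{a+1}\right]_0^1 = - \frac{1}{2 a + 2}.$$

Integrating with respect to $a$ gives $I(a) = - \log{\left(\frac{\sqrt{10} \sqrt{a + 1}}{4} \right)} + C$.

At $a = \frac{3}{5}$ the integrand is identically $0$, so $I(\frac{3}{5}) = 0$. The closed form gives $0$, hence $C = 0$.

Setting $a = 3$:
$$I = - \frac{\log{\left(10 \right)}}{2} + \log{\left(2 \right)}.$$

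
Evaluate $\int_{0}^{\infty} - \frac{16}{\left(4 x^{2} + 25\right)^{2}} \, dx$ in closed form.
$- \frac{2 \pi}{125}$

Recall the elementary integral
$$J(a) = \int_{0}^{\infty} - \frac{1}{a^{2} + x^{2}} \, dx = - \frac{\pi}{2 a}.$$

Differentiating under the integral sign with respect to $a$,
$$\frac{dJ}{da} = \int_{0}^{\infty} \frac{2 a}{\left(a^{2} + x^{2}\right)^{2}} \, dx = \frac{\pi}{2 a^{2}},$$
so $\int_{0}^{\infty} - \frac{1}{\left(a^{2} + x^{2}\right)^{2}} \, dx = - \frac{\pi}{4 a^{3}}$.

Setting $a = \frac{5}{2}$:
$$I = - \frac{2 \pi}{125}.$$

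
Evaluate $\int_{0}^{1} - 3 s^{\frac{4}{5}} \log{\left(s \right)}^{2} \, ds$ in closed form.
$- \frac{250}{243}$

Consider the simpler parametrised integral
$$J(a) = \int_{0}^{1} - 3 s^{a} \, ds = - \frac{3}{a + 1}.$$

Differentiating under the integral sign brings down a factor of $\ln s$:
$$\frac{dJ}{da} = \int_{0}^{1} - 3 s^{a} \log{\left(s \right)} \, ds = \frac{3}{\left(a + 1\right)^{2}}.$$

Repeating twice in total — each differentiation brings down another $\ln s$ — gives
$$\frac{d^{2}J}{da^{2}} = \int_{0}^{1} - 3 s^{a} \log{\left(s \right)}^{2} \, ds = - \frac{6}{\left(a + 1\right)^{3}},$$
and the integrand here is exactly the target integrand, so $I = - \frac{6}{\left(a + 1\right)^{3}}$.

Setting $a = \frac{4}{5}$:
$$I = - \frac{250}{243}.$$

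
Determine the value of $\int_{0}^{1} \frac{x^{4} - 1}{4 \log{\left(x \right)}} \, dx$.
$\frac{\log{\left(5 \right)}}{4}$

Consider the one-parameter family: let $I(a) = \int_{0}^{1} \frac{x^{a} - 1}{4 \log{\left(x \right)}} \, dx$.

Since $\dfrac{\partial}{\partial a}\,x^{a} = x^{a} \ln x$, the $\ln x$ in the denominator cancels and
$$\frac{dI}{da} = \int_{0}^{1} \frac{1}{4} x^{a} \, dx = \frac{1}{4} \left[\frac{x^{a+1}}{a+1}\right]_0^1 = \frac{1}{4 \left(a + 1\right)}.$$

Integrating with respect to $a$ gives $I(a) = \frac{\log{\left(a + 1 \right)}}{4} + C$.

At $a = 0$ the integrand is identically $0$, so $I(0) = 0$. The closed form gives $0$, hence $C = 0$.

Setting $a = 4$:
$$I = \frac{\log{\left(5 \right)}}{4}.$$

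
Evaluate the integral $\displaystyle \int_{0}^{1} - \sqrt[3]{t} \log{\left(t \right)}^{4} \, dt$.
$- \frac{729}{128}$

Start from the elementary integral
$$J(a) = \int_{0}^{1} - t^{a} \, dt = - \frac{1}{a + 1}.$$

Differentiating under the integral sign brings down a factor of $\ln t$:
$$\frac{dJ}{da} = \int_{0}^{1} - t^{a} \log{\left(t \right)} \, dt = \frac{1}{\left(a + 1\right)^{2}}.$$

Repeating $4$ times in total — each differentiation brings down another $\ln t$ — gives
$$\frac{d^{4}J}{da^{4}} = \int_{0}^{1} - t^{a} \log{\left(t \right)}^{4} \, dt = - \frac{24}{\left(a + 1\right)^{5}},$$
and the integrand here is exactly the target integrand, so $I = - \frac{24}{\left(a + 1\right)^{5}}$.

Setting $a = \frac{1}{3}$:
$$I = - \frac{729}{128}.$$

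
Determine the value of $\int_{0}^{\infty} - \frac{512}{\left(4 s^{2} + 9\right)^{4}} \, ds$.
$- \frac{40 \pi}{2187}$

Start from the standard arctangent integral
$$J(a) = \int_{0}^{\infty} - \frac{2}{a^{2} + s^{2}} \, ds = - \frac{\pi}{a}.$$

Differentiating under the integral sign with respect to $a$,
$$\frac{dJ}{da} = \int_{0}^{\infty} \frac{4 a}{\left(a^{2} + s^{2}\right)^{2}} \, ds = \frac{\pi}{a^{2}},$$
so $\int_{0}^{\infty} - \frac{2}{\left(a^{2} + s^{2}\right)^{2}} \, ds = - \frac{\pi}{2 a^{3}}$.

Repeating — each differentiation of $1/(s^2+a^2)^j$ produces $-2ja/(s^2+a^2)^{j+1}$ — and dividing through by $-2ja$ at each step yields, after $3$ differentiations in total,
$$\int_{0}^{\infty} - \frac{2}{\left(a^{2} + s^{2}\right)^{4}} \, ds = - \frac{5 \pi}{16 a^{7}}.$$

Setting $a = \frac{3}{2}$:
$$I = - \frac{40 \pi}{2187}.$$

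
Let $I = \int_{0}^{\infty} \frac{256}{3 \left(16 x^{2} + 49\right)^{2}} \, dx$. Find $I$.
$\frac{16 \pi}{1029}$

Start from the standard arctangent integral
$$J(a) = \int_{0}^{\infty} \frac{1}{3 \left(a^{2} + x^{2}\right)} \, dx = \frac{\pi}{6 a}.$$

Differentiating under the integral sign with respect to $a$,
$$\frac{dJ}{da} = \int_{0}^{\infty} - \frac{2 a}{3 \left(a^{2} + x^{2}\right)^{2}} \, dx = - \frac{\pi}{6 a^{2}},$$
so $\int_{0}^{\infty} \frac{1}{3 \left(a^{2} + x^{2}\right)^{2}} \, dx = \frac{\pi}{12 a^{3}}$.

Setting $a = \frac{7}{4}$:
$$I = \frac{16 \pi}{1029}.$$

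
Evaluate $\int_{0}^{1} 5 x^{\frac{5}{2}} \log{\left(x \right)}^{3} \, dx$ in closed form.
$- \frac{480}{2401}$

Begin with the known integral
$$J(a) = \int_{0}^{1} 5 x^{a} \, dx = \frac{5}{a + 1}.$$

Differentiating under the integral sign brings down a factor of $\ln x$:
$$\frac{dJ}{da} = \int_{0}^{1} 5 x^{a} \log{\left(x \right)} \, dx = - \frac{5}{\left(a + 1\right)^{2}}.$$

Repeating $3$ times in total — each differentiation brings down another $\ln x$ — gives
$$\frac{d^{3}J}{da^{3}} = \int_{0}^{1} 5 x^{a} \log{\left(x \right)}^{3} \, dx = - \frac{30}{\left(a + 1\right)^{4}},$$
and the integrand here is exactly the target integrand, so $I = - \frac{30}{\left(a + 1\right)^{4}}$.

Setting $a = \frac{5}{2}$:
$$I = - \frac{480}{2401}.$$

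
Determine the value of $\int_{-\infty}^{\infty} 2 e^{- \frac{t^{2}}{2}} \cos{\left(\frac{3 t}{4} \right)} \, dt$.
$\frac{2 \sqrt{2} \sqrt{\pi}}{e^{\frac{9}{32}}}$

Let $b$ denote the cosine frequency and define $I(b) = \int_{-\infty}^{\infty} 2 e^{- \frac{t^{2}}{2}} \cos{\left(b t \right)} \, dt$.

Differentiating under the integral sign,
$$I'(b) = \int_{-\infty}^{\infty} - 2 t e^{- \frac{t^{2}}{2}} \sin{\left(b t \right)} \, dt.$$

Integrate $\int_{-\infty}^{\infty} t \sin(b t)\, e^{- \frac{t^{2}}{2}}\, dt$ by parts with $u = \sin(b t)$ and $dv = t\, e^{- \frac{t^{2}}{2}}\, dt$, giving $v = - e^{- \frac{t^{2}}{2}}$. The boundary term vanishes and
$$\int_{-\infty}^{\infty} t \sin(b t)\, e^{- \frac{t^{2}}{2}}\, dt = b \int_{-\infty}^{\infty} \cos(b t)\, e^{- \frac{t^{2}}{2}}\, dt,$$
so $I'(b) = - b\, I(b)$.

This is a separable first-order ODE; solving with the initial condition $I(0) = \int_{-\infty}^{\infty} 2 e^{- \frac{t^{2}}{2}}\,dt = 2 \sqrt{2} \sqrt{\pi}$ gives
$$I(b) = 2 \sqrt{2} \sqrt{\pi} e^{- \frac{b^{2}}{2}}.$$

Setting $b = \frac{3}{4}$:
$$I = \frac{2 \sqrt{2} \sqrt{\pi}}{e^{\frac{9}{32}}}.$$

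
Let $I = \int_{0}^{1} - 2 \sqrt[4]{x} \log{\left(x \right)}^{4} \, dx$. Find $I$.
$- \frac{49152}{3125}$

Begin with the known integral
$$J(a) = \int_{0}^{1} - 2 x^{a} \, dx = - \frac{2}{a + 1}.$$

Differentiating under the integral sign brings down a factor of $\ln x$:
$$\frac{dJ}{da} = \int_{0}^{1} - 2 x^{a} \log{\left(x \right)} \, dx = \frac{2}{\left(a + 1\right)^{2}}.$$

Repeating $4$ times in total — each differentiation brings down another $\ln x$ — gives
$$\frac{d^{4}J}{da^{4}} = \int_{0}^{1} - 2 x^{a} \log{\left(x \right)}^{4} \, dx = - \frac{48}{\left(a + 1\right)^{5}},$$
and the integrand here is exactly the target integrand, so $I = - \frac{48}{\left(a + 1\right)^{5}}$.

Setting $a = \frac{1}{4}$:
$$I = - \frac{49152}{3125}.$$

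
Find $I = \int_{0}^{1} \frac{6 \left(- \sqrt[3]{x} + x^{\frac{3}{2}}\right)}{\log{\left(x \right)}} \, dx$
$- \log{\left(\frac{262144}{11390625} \right)}$

Introduce a parameter $a$ in the exponent: let $I(a) = \int_{0}^{1} \frac{6 \left(x^{\frac{3}{2}} - x^{a}\right)}{\log{\left(x \right)}} \, dx$.

Since $\dfrac{\partial}{\partial a}\,x^{a} = x^{a} \ln x$, the $\ln x$ in the denominator cancels and
$$\frac{dI}{da} = \int_{0}^{1} -6 x^{a} \, dx = -6 \left[\frac{x^{a+1}}{a+1}\right]_0^1 = - \frac{6}{a + 1}.$$

Integrating with respect to $a$ gives $I(a) = - \log{\left(\frac{64 \left(a + 1\right)^{6}}{15625} \right)} + C$.

At $a = \frac{3}{2}$ the integrand is identically $0$, so $I(\frac{3}{2}) = 0$. The closed form gives $0$, hence $C = 0$.

Setting $a = \frac{1}{3}$:
$$I = - \log{\left(\frac{262144}{11390625} \right)}.$$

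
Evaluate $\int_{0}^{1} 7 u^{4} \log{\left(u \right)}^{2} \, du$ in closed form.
$\frac{14}{125}$

Begin with the known integral
$$J(a) = \int_{0}^{1} 7 u^{a} \, du = \frac{7}{a + 1}.$$

Differentiating under the integral sign brings down a factor of $\ln u$:
$$\frac{dJ}{da} = \int_{0}^{1} 7 u^{a} \log{\left(u \right)} \, du = - \frac{7}{\left(a + 1\right)^{2}}.$$

Repeating twice in total — each differentiation brings down another $\ln u$ — gives
$$\frac{d^{2}J}{da^{2}} = \int_{0}^{1} 7 u^{a} \log{\left(u \right)}^{2} \, du = \frac{14}{\left(a + 1\right)^{3}},$$
and the integrand here is exactly the target integrand, so $I = \frac{14}{\left(a + 1\right)^{3}}$.

Setting $a = 4$:
$$I = \frac{14}{125}.$$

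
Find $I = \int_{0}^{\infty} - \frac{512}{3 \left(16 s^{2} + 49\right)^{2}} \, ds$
$- \frac{32 \pi}{1029}$

Begin with the known result
$$J(a) = \int_{0}^{\infty} - \frac{2}{3 \left(a^{2} + s^{2}\right)} \, ds = - \frac{\pi}{3 a}.$$

Differentiating under the integral sign with respect to $a$,
$$\frac{dJ}{da} = \int_{0}^{\infty} \frac{4 a}{3 \left(a^{2} + s^{2}\right)^{2}} \, ds = \frac{\pi}{3 a^{2}},$$
so $\int_{0}^{\infty} - \frac{2}{3 \left(a^{2} + s^{2}\right)^{2}} \, ds = - \frac{\pi}{6 a^{3}}$.

Setting $a = \frac{7}{4}$:
$$I = - \frac{32 \pi}{1029}.$$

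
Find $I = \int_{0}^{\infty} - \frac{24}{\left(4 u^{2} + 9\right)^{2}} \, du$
$- \frac{\pi}{9}$

Start from the standard arctangent integral
$$J(a) = \int_{0}^{\infty} - \frac{3}{2 \left(a^{2} + u^{2}\right)} \, du = - \frac{3 \pi}{4 a}.$$

Differentiating under the integral sign with respect to $a$,
$$\frac{dJ}{da} = \int_{0}^{\infty} \frac{3 a}{\left(a^{2} + u^{2}\right)^{2}} \, du = \frac{3 \pi}{4 a^{2}},$$
so $\int_{0}^{\infty} - \frac{3}{2 \left(a^{2} + u^{2}\right)^{2}} \, du = - \frac{3 \pi}{8 a^{3}}$.

Setting $a = \frac{3}{2}$:
$$I = - \frac{\pi}{9}.$$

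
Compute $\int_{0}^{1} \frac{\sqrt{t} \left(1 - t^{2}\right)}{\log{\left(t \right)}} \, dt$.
$- \log{\left(7 \right)} + \log{\left(3 \right)}$

Consider the one-parameter family: let $I(a) = \int_{0}^{1} \frac{\sqrt{t} - t^{a}}{\log{\left(t \right)}} \, dt$.

Since $\dfrac{\partial}{\partial a}\,t^{a} = t^{a} \ln t$, the $\ln t$ in the denominator cancels and
$$\frac{dI}{da} = \int_{0}^{1} -1 t^{a} \, dt = -1 \left[\frac{t^{a+1}}{a+1}\right]_0^1 = - \frac{1}{a + 1}.$$

Integrating with respect to $a$ gives $I(a) = - \log{\left(\frac{2 a}{3} + \frac{2}{3} \right)} + C$.

At $a = \frac{1}{2}$ the integrand is identically $0$, so $I(\frac{1}{2}) = 0$. The closed form gives $0$, hence $C = 0$.

Setting $a = \frac{5}{2}$:
$$I = - \log{\left(7 \right)} + \log{\left(3 \right)}.$$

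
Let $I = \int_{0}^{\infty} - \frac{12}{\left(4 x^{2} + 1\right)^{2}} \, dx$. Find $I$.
$- \frac{3 \pi}{2}$

Begin with the known result
$$J(a) = \int_{0}^{\infty} - \frac{3}{4 \left(a^{2} + x^{2}\right)} \, dx = - \frac{3 \pi}{8 a}.$$

Differentiating under the integral sign with respect to $a$,
$$\frac{dJ}{da} = \int_{0}^{\infty} \frac{3 a}{2 \left(a^{2} + x^{2}\right)^{2}} \, dx = \frac{3 \pi}{8 a^{2}},$$
so $\int_{0}^{\infty} - \frac{3}{4 \left(a^{2} + x^{2}\right)^{2}} \, dx = - \frac{3 \pi}{16 a^{3}}$.

Setting $a = \frac{1}{2}$:
$$I = - \frac{3 \pi}{2}.$$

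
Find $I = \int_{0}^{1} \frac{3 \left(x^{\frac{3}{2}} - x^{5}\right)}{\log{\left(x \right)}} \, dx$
$\log{\left(\frac{125}{1728} \right)}$

Introduce a parameter $a$ in the exponent: let $I(a) = \int_{0}^{1} \frac{3 \left(- x^{5} + x^{a}\right)}{\log{\left(x \right)}} \, dx$.

Since $\dfrac{\partial}{\partial a}\,x^{a} = x^{a} \ln x$, the $\ln x$ in the denominator cancels and
$$\frac{dI}{da} = \int_{0}^{1} 3 x^{a} \, dx = 3 \left[\frac{x^{a+1}}{a+1}\right]_0^1 = \frac{3}{a + 1}.$$

Integrating with respect to $a$ gives $I(a) = \log{\left(\frac{\left(a + 1\right)^{3}}{216} \right)} + C$.

At $a = 5$ the integrand is identically $0$, so $I(5) = 0$. The closed form gives $0$, hence $C = 0$.

Setting $a = \frac{3}{2}$:
$$I = \log{\left(\frac{125}{1728} \right)}.$$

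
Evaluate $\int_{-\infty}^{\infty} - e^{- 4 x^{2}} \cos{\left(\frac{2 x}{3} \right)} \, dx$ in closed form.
$- \frac{\sqrt{\pi}}{2 e^{\frac{1}{36}}}$

Define $I(b) = \int_{-\infty}^{\infty} - e^{- 4 x^{2}} \cos{\left(b x \right)} \, dx$.

Differentiating under the integral sign,
$$I'(b) = \int_{-\infty}^{\infty} x e^{- 4 x^{2}} \sin{\left(b x \right)} \, dx.$$

Integrate $\int_{-\infty}^{\infty} x \sin(b x)\, e^{- 4 x^{2}}\, dx$ by parts with $u = \sin(b x)$ and $dv = x\, e^{- 4 x^{2}}\, dx$, giving $v = - \frac{e^{- 4 x^{2}}}{8}$. The boundary term vanishes and
$$\int_{-\infty}^{\infty} x \sin(b x)\, e^{- 4 x^{2}}\, dx = \frac{b}{8} \int_{-\infty}^{\infty} \cos(b x)\, e^{- 4 x^{2}}\, dx,$$
so $I'(b) = - \frac{b}{8}\, I(b)$.

This is a separable first-order ODE; solving with the initial condition $I(0) = \int_{-\infty}^{\infty} - e^{- 4 x^{2}}\,dx = - \frac{\sqrt{\pi}}{2}$ gives
$$I(b) = - \frac{\sqrt{\pi} e^{- \frac{b^{2}}{16}}}{2}.$$

Setting $b = \frac{2}{3}$:
$$I = - \frac{\sqrt{\pi}}{2 e^{\frac{1}{36}}}.$$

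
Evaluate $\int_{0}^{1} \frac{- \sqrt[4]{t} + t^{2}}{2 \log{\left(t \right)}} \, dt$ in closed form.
$\log{\left(\frac{2 \sqrt{15}}{5} \right)}$

Replace the exponent $2$ by a parameter $a$: let $I(a) = \int_{0}^{1} \frac{- \sqrt[4]{t} + t^{a}}{2 \log{\left(t \right)}} \, dt$.

Since $\dfrac{\partial}{\partial a}\,t^{a} = t^{a} \ln t$, the $\ln t$ in the denominator cancels and
$$\frac{dI}{da} = \int_{0}^{1} \frac{1}{2} t^{a} \, dt = \frac{1}{2} \left[\frac{t^{a+1}}{a+1}\right]_0^1 = \frac{1}{2 \left(a + 1\right)}.$$

Integrating with respect to $a$ gives $I(a) = \frac{\log{\left(a + 1 \right)}}{2} - \frac{\log{\left(5 \right)}}{2} + \log{\left(2 \right)} + C$.

At $a = \frac{1}{4}$ the integrand is identically $0$, so $I(\frac{1}{4}) = 0$. The closed form gives $0$, hence $C = 0$.

Setting $a = 2$:
$$I = \log{\left(\frac{2 \sqrt{15}}{5} \right)}.$$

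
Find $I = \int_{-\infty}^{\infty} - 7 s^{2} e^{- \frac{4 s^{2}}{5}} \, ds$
$- \frac{35 \sqrt{5} \sqrt{\pi}}{16}$

Consider the simpler parametrised integral
$$J(a) = \int_{-\infty}^{\infty} - 7 e^{- a s^{2}} \, ds = - \frac{7 \sqrt{\pi}}{\sqrt{a}}.$$

Differentiating under the integral sign brings down a factor of $(-s^2)$:
$$\frac{dJ}{da} = \int_{-\infty}^{\infty} 7 s^{2} e^{- a s^{2}} \, ds = \frac{7 \sqrt{\pi}}{2 a^{\frac{3}{2}}}.$$

The integral on the left is $-I$, so $I = - \frac{7 \sqrt{\pi}}{2 a^{\frac{3}{2}}}$.

Setting $a = \frac{4}{5}$:
$$I = - \frac{35 \sqrt{5} \sqrt{\pi}}{16}.$$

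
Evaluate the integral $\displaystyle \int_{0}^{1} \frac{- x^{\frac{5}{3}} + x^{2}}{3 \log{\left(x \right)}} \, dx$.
$\log{\left(\frac{3^{\frac{2}{3}}}{2} \right)}$

Consider the one-parameter family: let $I(a) = \int_{0}^{1} \frac{x^{2} - x^{a}}{3 \log{\left(x \right)}} \, dx$.

Since $\dfrac{\partial}{\partial a}\,x^{a} = x^{a} \ln x$, the $\ln x$ in the denominator cancels and
$$\frac{dI}{da} = \int_{0}^{1} - \frac{1}{3} x^{a} \, dx = - \frac{1}{3} \left[\frac{x^{a+1}}{a+1}\right]_0^1 = - \frac{1}{3 a + 3}.$$

Integrating with respect to $a$ gives $I(a) = - \frac{\log{\left(a + 1 \right)}}{3} + \frac{\log{\left(3 \right)}}{3} + C$.

At $a = 2$ the integrand is identically $0$, so $I(2) = 0$. The closed form gives $0$, hence $C = 0$.

Setting $a = \frac{5}{3}$:
$$I = \log{\left(\frac{3^{\frac{2}{3}}}{2} \right)}.$$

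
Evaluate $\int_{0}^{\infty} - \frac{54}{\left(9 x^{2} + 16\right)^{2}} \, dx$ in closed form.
$- \frac{9 \pi}{128}$

Begin with the known result
$$J(a) = \int_{0}^{\infty} - \frac{2}{3 \left(a^{2} + x^{2}\right)} \, dx = - \frac{\pi}{3 a}.$$

Differentiating under the integral sign with respect to $a$,
$$\frac{dJ}{da} = \int_{0}^{\infty} \frac{4 a}{3 \left(a^{2} + x^{2}\right)^{2}} \, dx = \frac{\pi}{3 a^{2}},$$
so $\int_{0}^{\infty} - \frac{2}{3 \left(a^{2} + x^{2}\right)^{2}} \, dx = - \frac{\pi}{6 a^{3}}$.

Setting $a = \frac{4}{3}$:
$$I = - \frac{9 \pi}{128}.$$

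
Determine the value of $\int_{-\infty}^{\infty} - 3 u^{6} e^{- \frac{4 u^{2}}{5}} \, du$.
$- \frac{5625 \sqrt{5} \sqrt{\pi}}{1024}$

Consider the simpler parametrised integral
$$J(a) = \int_{-\infty}^{\infty} - 3 e^{- a u^{2}} \, du = - \frac{3 \sqrt{\pi}}{\sqrt{a}}.$$

Differentiating under the integral sign brings down a factor of $(-u^2)$:
$$\frac{dJ}{da} = \int_{-\infty}^{\infty} 3 u^{2} e^{- a u^{2}} \, du = \frac{3 \sqrt{\pi}}{2 a^{\frac{3}{2}}}.$$

Repeating $3$ times in total — each differentiation brings down another $(-u^2)$ — gives
$$\frac{d^{3}J}{da^{3}} = \int_{-\infty}^{\infty} 3 u^{6} e^{- a u^{2}} \, du = \frac{45 \sqrt{\pi}}{8 a^{\frac{7}{2}}},$$
and the integrand here is $(-1)^{3}$ times the target integrand, so $I = (-1)^{3}\,\frac{d^{3}J}{da^{3}} = - \frac{45 \sqrt{\pi}}{8 a^{\frac{7}{2}}}$.

Setting $a = \frac{4}{5}$:
$$I = - \frac{5625 \sqrt{5} \sqrt{\pi}}{1024}.$$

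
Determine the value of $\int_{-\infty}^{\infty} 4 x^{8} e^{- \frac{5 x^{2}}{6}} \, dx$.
$\frac{6804 \sqrt{30} \sqrt{\pi}}{625}$

Begin with the known integral
$$J(a) = \int_{-\infty}^{\infty} 4 e^{- a x^{2}} \, dx = \frac{4 \sqrt{\pi}}{\sqrt{a}}.$$

Differentiating under the integral sign brings down a factor of $(-x^2)$:
$$\frac{dJ}{da} = \int_{-\infty}^{\infty} - 4 x^{2} e^{- a x^{2}} \, dx = - \frac{2 \sqrt{\pi}}{a^{\frac{3}{2}}}.$$

Repeating $4$ times in total — each differentiation brings down another $(-x^2)$ — gives
$$\frac{d^{4}J}{da^{4}} = \int_{-\infty}^{\infty} 4 x^{8} e^{- a x^{2}} \, dx = \frac{105 \sqrt{\pi}}{4 a^{\frac{9}{2}}},$$
and the integrand here is exactly the target integrand, so $I = \frac{105 \sqrt{\pi}}{4 a^{\frac{9}{2}}}$.

Setting $a = \frac{5}{6}$:
$$I = \frac{6804 \sqrt{30} \sqrt{\pi}}{625}.$$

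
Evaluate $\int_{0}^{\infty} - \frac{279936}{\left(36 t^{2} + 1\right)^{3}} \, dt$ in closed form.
$- 8748 \pi$

Start from the standard arctangent integral
$$J(a) = \int_{0}^{\infty} - \frac{6}{a^{2} + t^{2}} \, dt = - \frac{3 \pi}{a}.$$

Differentiating under the integral sign with respect to $a$,
$$\frac{dJ}{da} = \int_{0}^{\infty} \frac{12 a}{\left(a^{2} + t^{2}\right)^{2}} \, dt = \frac{3 \pi}{a^{2}},$$
so $\int_{0}^{\infty} - \frac{6}{\left(a^{2} + t^{2}\right)^{2}} \, dt = - \frac{3 \pi}{2 a^{3}}$.

Repeating — each differentiation of $1/(t^2+a^2)^j$ produces $-2ja/(t^2+a^2)^{j+1}$ — and dividing through by $-2ja$ at each step yields, after $2$ differentiations in total,
$$\int_{0}^{\infty} - \frac{6}{\left(a^{2} + t^{2}\right)^{3}} \, dt = - \frac{9 \pi}{8 a^{5}}.$$

Setting $a = \frac{1}{6}$:
$$I = - 8748 \pi.$$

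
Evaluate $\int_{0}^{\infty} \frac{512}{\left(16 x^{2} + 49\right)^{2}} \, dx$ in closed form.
$\frac{32 \pi}{343}$

Start from the standard arctangent integral
$$J(a) = \int_{0}^{\infty} \frac{2}{a^{2} + x^{2}} \, dx = \frac{\pi}{a}.$$

Differentiating under the integral sign with respect to $a$,
$$\frac{dJ}{da} = \int_{0}^{\infty} - \frac{4 a}{\left(a^{2} + x^{2}\right)^{2}} \, dx = - \frac{\pi}{a^{2}},$$
so $\int_{0}^{\infty} \frac{2}{\left(a^{2} + x^{2}\right)^{2}} \, dx = \frac{\pi}{2 a^{3}}$.

Setting $a = \frac{7}{4}$:
$$I = \frac{32 \pi}{343}.$$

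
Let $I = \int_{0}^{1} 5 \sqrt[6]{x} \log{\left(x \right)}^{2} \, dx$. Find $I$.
$\frac{2160}{343}$

Begin with the known integral
$$J(a) = \int_{0}^{1} 5 x^{a} \, dx = \frac{5}{a + 1}.$$

Differentiating under the integral sign brings down a factor of $\ln x$:
$$\frac{dJ}{da} = \int_{0}^{1} 5 x^{a} \log{\left(x \right)} \, dx = - \frac{5}{\left(a + 1\right)^{2}}.$$

Repeating twice in total — each differentiation brings down another $\ln x$ — gives
$$\frac{d^{2}J}{da^{2}} = \int_{0}^{1} 5 x^{a} \log{\left(x \right)}^{2} \, dx = \frac{10}{\left(a + 1\right)^{3}},$$
and the integrand here is exactly the target integrand, so $I = \frac{10}{\left(a + 1\right)^{3}}$.

Setting $a = \frac{1}{6}$:
$$I = \frac{2160}{343}.$$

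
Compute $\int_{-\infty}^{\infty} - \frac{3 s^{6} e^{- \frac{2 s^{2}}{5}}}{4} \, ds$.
$- \frac{5625 \sqrt{10} \sqrt{\pi}}{512}$

Consider the simpler parametrised integral
$$J(a) = \int_{-\infty}^{\infty} - \frac{3 e^{- a s^{2}}}{4} \, ds = - \frac{3 \sqrt{\pi}}{4 \sqrt{a}}.$$

Differentiating under the integral sign brings down a factor of $(-s^2)$:
$$\frac{dJ}{da} = \int_{-\infty}^{\infty} \frac{3 s^{2} e^{- a s^{2}}}{4} \, ds = \frac{3 \sqrt{\pi}}{8 a^{\frac{3}{2}}}.$$

Repeating $3$ times in total — each differentiation brings down another $(-s^2)$ — gives
$$\frac{d^{3}J}{da^{3}} = \int_{-\infty}^{\infty} \frac{3 s^{6} e^{- a s^{2}}}{4} \, ds = \frac{45 \sqrt{\pi}}{32 a^{\frac{7}{2}}},$$
and the integrand here is $(-1)^{3}$ times the target integrand, so $I = (-1)^{3}\,\frac{d^{3}J}{da^{3}} = - \frac{45 \sqrt{\pi}}{32 a^{\frac{7}{2}}}$.

Setting $a = \frac{2}{5}$:
$$I = - \frac{5625 \sqrt{10} \sqrt{\pi}}{512}.$$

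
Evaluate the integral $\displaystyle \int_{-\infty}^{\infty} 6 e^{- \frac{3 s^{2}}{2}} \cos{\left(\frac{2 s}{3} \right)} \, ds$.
$\frac{2 \sqrt{6} \sqrt{\pi}}{e^{\frac{2}{27}}}$

Let $b$ denote the cosine frequency and define $I(b) = \int_{-\infty}^{\infty} 6 e^{- \frac{3 s^{2}}{2}} \cos{\left(b s \right)} \, ds$.

Differentiating under the integral sign,
$$I'(b) = \int_{-\infty}^{\infty} - 6 s e^{- \frac{3 s^{2}}{2}} \sin{\left(b s \right)} \, ds.$$

Integrate $\int_{-\infty}^{\infty} s \sin(b s)\, e^{- \frac{3 s^{2}}{2}}\, ds$ by parts with $u = \sin(b s)$ and $dv = s\, e^{- \frac{3 s^{2}}{2}}\, ds$, giving $v = - \frac{e^{- \frac{3 s^{2}}{2}}}{3}$. The boundary term vanishes and
$$\int_{-\infty}^{\infty} s \sin(b s)\, e^{- \frac{3 s^{2}}{2}}\, ds = \frac{b}{3} \int_{-\infty}^{\infty} \cos(b s)\, e^{- \frac{3 s^{2}}{2}}\, ds,$$
so $I'(b) = - \frac{b}{3}\, I(b)$.

This is a separable first-order ODE; solving with the initial condition $I(0) = \int_{-\infty}^{\infty} 6 e^{- \frac{3 s^{2}}{2}}\,ds = 2 \sqrt{6} \sqrt{\pi}$ gives
$$I(b) = 2 \sqrt{6} \sqrt{\pi} e^{- \frac{b^{2}}{6}}.$$

Setting $b = \frac{2}{3}$:
$$I = \frac{2 \sqrt{6} \sqrt{\pi}}{e^{\frac{2}{27}}}.$$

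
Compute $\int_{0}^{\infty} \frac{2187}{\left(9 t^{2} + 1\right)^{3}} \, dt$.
$\frac{2187 \pi}{16}$

Start from the standard arctangent integral
$$J(a) = \int_{0}^{\infty} \frac{3}{a^{2} + t^{2}} \, dt = \frac{3 \pi}{2 a}.$$

Differentiating under the integral sign with respect to $a$,
$$\frac{dJ}{da} = \int_{0}^{\infty} - \frac{6 a}{\left(a^{2} + t^{2}\right)^{2}} \, dt = - \frac{3 \pi}{2 a^{2}},$$
so $\int_{0}^{\infty} \frac{3}{\left(a^{2} + t^{2}\right)^{2}} \, dt = \frac{3 \pi}{4 a^{3}}$.

Repeating — each differentiation of $1/(t^2+a^2)^j$ produces $-2ja/(t^2+a^2)^{j+1}$ — and dividing through by $-2ja$ at each step yields, after $2$ differentiations in total,
$$\int_{0}^{\infty} \frac{3}{\left(a^{2} + t^{2}\right)^{3}} \, dt = \frac{9 \pi}{16 a^{5}}.$$

Setting $a = \frac{1}{3}$:
$$I = \frac{2187 \pi}{16}.$$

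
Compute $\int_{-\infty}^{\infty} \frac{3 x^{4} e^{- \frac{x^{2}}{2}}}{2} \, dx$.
$\frac{9 \sqrt{2} \sqrt{\pi}}{2}$

Begin with the known integral
$$J(a) = \int_{-\infty}^{\infty} \frac{3 e^{- a x^{2}}}{2} \, dx = \frac{3 \sqrt{\pi}}{2 \sqrt{a}}.$$

Differentiating under the integral sign brings down a factor of $(-x^2)$:
$$\frac{dJ}{da} = \int_{-\infty}^{\infty} - \frac{3 x^{2} e^{- a x^{2}}}{2} \, dx = - \frac{3 \sqrt{\pi}}{4 a^{\frac{3}{2}}}.$$

Repeating twice in total — each differentiation brings down another $(-x^2)$ — gives
$$\frac{d^{2}J}{da^{2}} = \int_{-\infty}^{\infty} \frac{3 x^{4} e^{- a x^{2}}}{2} \, dx = \frac{9 \sqrt{\pi}}{8 a^{\frac{5}{2}}},$$
and the integrand here is exactly the target integrand, so $I = \frac{9 \sqrt{\pi}}{8 a^{\frac{5}{2}}}$.

Setting $a = \frac{1}{2}$:
$$I = \frac{9 \sqrt{2} \sqrt{\pi}}{2}.$$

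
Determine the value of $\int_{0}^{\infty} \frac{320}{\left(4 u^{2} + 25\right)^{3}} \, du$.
$\frac{6 \pi}{625}$

Begin with the known result
$$J(a) = \int_{0}^{\infty} \frac{5}{a^{2} + u^{2}} \, du = \frac{5 \pi}{2 a}.$$

Differentiating under the integral sign with respect to $a$,
$$\frac{dJ}{da} = \int_{0}^{\infty} - \frac{10 a}{\left(a^{2} + u^{2}\right)^{2}} \, du = - \frac{5 \pi}{2 a^{2}},$$
so $\int_{0}^{\infty} \frac{5}{\left(a^{2} + u^{2}\right)^{2}} \, du = \frac{5 \pi}{4 a^{3}}$.

Repeating — each differentiation of $1/(u^2+a^2)^j$ produces $-2ja/(u^2+a^2)^{j+1}$ — and dividing through by $-2ja$ at each step yields, after $2$ differentiations in total,
$$\int_{0}^{\infty} \frac{5}{\left(a^{2} + u^{2}\right)^{3}} \, du = \frac{15 \pi}{16 a^{5}}.$$

Setting $a = \frac{5}{2}$:
$$I = \frac{6 \pi}{625}.$$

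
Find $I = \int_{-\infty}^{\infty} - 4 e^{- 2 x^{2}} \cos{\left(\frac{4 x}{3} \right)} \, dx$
$- \frac{2 \sqrt{2} \sqrt{\pi}}{e^{\frac{2}{9}}}$

Treat the cosine frequency as a parameter and define $I(b) = \int_{-\infty}^{\infty} - 4 e^{- 2 x^{2}} \cos{\left(b x \right)} \, dx$.

Differentiating under the integral sign,
$$I'(b) = \int_{-\infty}^{\infty} 4 x e^{- 2 x^{2}} \sin{\left(b x \right)} \, dx.$$

Integrate $\int_{-\infty}^{\infty} x \sin(b x)\, e^{- 2 x^{2}}\, dx$ by parts with $u = \sin(b x)$ and $dv = x\, e^{- 2 x^{2}}\, dx$, giving $v = - \frac{e^{- 2 x^{2}}}{4}$. The boundary term vanishes and
$$\int_{-\infty}^{\infty} x \sin(b x)\, e^{- 2 x^{2}}\, dx = \frac{b}{4} \int_{-\infty}^{\infty} \cos(b x)\, e^{- 2 x^{2}}\, dx,$$
so $I'(b) = - \frac{b}{4}\, I(b)$.

This is a separable first-order ODE; solving with the initial condition $I(0) = \int_{-\infty}^{\infty} - 4 e^{- 2 x^{2}}\,dx = - 2 \sqrt{2} \sqrt{\pi}$ gives
$$I(b) = - 2 \sqrt{2} \sqrt{\pi} e^{- \frac{b^{2}}{8}}.$$

Setting $b = \frac{4}{3}$:
$$I = - \frac{2 \sqrt{2} \sqrt{\pi}}{e^{\frac{2}{9}}}.$$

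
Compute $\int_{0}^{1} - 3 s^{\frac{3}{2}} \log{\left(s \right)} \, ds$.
$\frac{12}{25}$

Start from the elementary integral
$$J(a) = \int_{0}^{1} - 3 s^{a} \, ds = - \frac{3}{a + 1}.$$

Differentiating under the integral sign brings down a factor of $\ln s$:
$$\frac{dJ}{da} = \int_{0}^{1} - 3 s^{a} \log{\left(s \right)} \, ds = \frac{3}{\left(a + 1\right)^{2}}.$$

The integral on the left is $I$, so $I = \frac{3}{\left(a + 1\right)^{2}}$.

Setting $a = \frac{3}{2}$:
$$I = \frac{12}{25}.$$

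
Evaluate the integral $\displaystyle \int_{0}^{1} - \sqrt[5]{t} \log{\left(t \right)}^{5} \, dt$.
$\frac{78125}{1944}$

Consider the simpler parametrised integral
$$J(a) = \int_{0}^{1} - t^{a} \, dt = - \frac{1}{a + 1}.$$

Differentiating under the integral sign brings down a factor of $\ln t$:
$$\frac{dJ}{da} = \int_{0}^{1} - t^{a} \log{\left(t \right)} \, dt = \frac{1}{\left(a + 1\right)^{2}}.$$

Repeating $5$ times in total — each differentiation brings down another $\ln t$ — gives
$$\frac{d^{5}J}{da^{5}} = \int_{0}^{1} - t^{a} \log{\left(t \right)}^{5} \, dt = \frac{120}{\left(a + 1\right)^{6}},$$
and the integrand here is exactly the target integrand, so $I = \frac{120}{\left(a + 1\right)^{6}}$.

Setting $a = \frac{1}{5}$:
$$I = \frac{78125}{1944}.$$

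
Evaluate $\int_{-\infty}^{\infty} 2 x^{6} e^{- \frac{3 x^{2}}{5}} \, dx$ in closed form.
$\frac{625 \sqrt{15} \sqrt{\pi}}{108}$

Consider the simpler parametrised integral
$$J(a) = \int_{-\infty}^{\infty} 2 e^{- a x^{2}} \, dx = \frac{2 \sqrt{\pi}}{\sqrt{a}}.$$

Differentiating under the integral sign brings down a factor of $(-x^2)$:
$$\frac{dJ}{da} = \int_{-\infty}^{\infty} - 2 x^{2} e^{- a x^{2}} \, dx = - \frac{\sqrt{\pi}}{a^{\frac{3}{2}}}.$$

Repeating $3$ times in total — each differentiation brings down another $(-x^2)$ — gives
$$\frac{d^{3}J}{da^{3}} = \int_{-\infty}^{\infty} - 2 x^{6} e^{- a x^{2}} \, dx = - \frac{15 \sqrt{\pi}}{4 a^{\frac{7}{2}}},$$
and the integrand here is $(-1)^{3}$ times the target integrand, so $I = (-1)^{3}\,\frac{d^{3}J}{da^{3}} = \frac{15 \sqrt{\pi}}{4 a^{\frac{7}{2}}}$.

Setting $a = \frac{3}{5}$:
$$I = \frac{625 \sqrt{15} \sqrt{\pi}}{108}.$$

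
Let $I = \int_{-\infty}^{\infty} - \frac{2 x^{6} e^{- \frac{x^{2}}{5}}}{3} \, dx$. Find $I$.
$- \frac{625 \sqrt{5} \sqrt{\pi}}{4}$

Start from the elementary integral
$$J(a) = \int_{-\infty}^{\infty} - \frac{2 e^{- a x^{2}}}{3} \, dx = - \frac{2 \sqrt{\pi}}{3 \sqrt{a}}.$$

Differentiating under the integral sign brings down a factor of $(-x^2)$:
$$\frac{dJ}{da} = \int_{-\infty}^{\infty} \frac{2 x^{2} e^{- a x^{2}}}{3} \, dx = \frac{\sqrt{\pi}}{3 a^{\frac{3}{2}}}.$$

Repeating $3$ times in total — each differentiation brings down another $(-x^2)$ — gives
$$\frac{d^{3}J}{da^{3}} = \int_{-\infty}^{\infty} \frac{2 x^{6} e^{- a x^{2}}}{3} \, dx = \frac{5 \sqrt{\pi}}{4 a^{\frac{7}{2}}},$$
and the integrand here is $(-1)^{3}$ times the target integrand, so $I = (-1)^{3}\,\frac{d^{3}J}{da^{3}} = - \frac{5 \sqrt{\pi}}{4 a^{\frac{7}{2}}}$.

Setting $a = \frac{1}{5}$:
$$I = - \frac{625 \sqrt{5} \sqrt{\pi}}{4}.$$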